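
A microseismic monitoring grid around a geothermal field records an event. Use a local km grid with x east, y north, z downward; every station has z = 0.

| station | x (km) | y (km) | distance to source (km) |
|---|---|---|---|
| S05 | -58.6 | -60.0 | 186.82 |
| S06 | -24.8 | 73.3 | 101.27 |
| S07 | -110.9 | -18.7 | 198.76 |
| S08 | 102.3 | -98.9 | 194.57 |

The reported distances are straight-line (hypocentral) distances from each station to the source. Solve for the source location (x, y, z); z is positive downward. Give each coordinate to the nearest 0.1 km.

(50.2, 75.8, 68.0)

Each station gives a sphere (x−x_i)² + (y−y_i)² + z² = d_i² (stations at z=0).
Subtracting the S05 sphere from S06 and S07: z² cancels, leaving linear equations in x and y:
67.6 x + 266.6 y = 23600.07
-104.6 x + 82.6 y = 1010.71
Solving: x ≈ 50.191, y ≈ 75.796 km (keep extra digits for the depth step; rounded: 50.2, 75.8).
Then from the S05 sphere: z² = 186.82² − (x + 58.6)² − (y + 60.0)² with x = 50.191, y = 75.796, so z ≈ 68.012 ≈ 68.0 km.
Check against S08 (with the unrounded solution): distance 194.58 ≈ 194.57 km. ✓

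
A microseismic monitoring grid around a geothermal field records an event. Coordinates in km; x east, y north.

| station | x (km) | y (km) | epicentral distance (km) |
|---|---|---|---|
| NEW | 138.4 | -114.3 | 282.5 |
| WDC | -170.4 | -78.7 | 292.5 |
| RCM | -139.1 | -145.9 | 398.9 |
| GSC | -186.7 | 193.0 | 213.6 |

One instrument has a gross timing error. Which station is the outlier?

Solve using three stations at a time. Using NEW, WDC, GSC (subtract circle equations pairwise → linear system) gives (x, y) ≈ (20.9, 142.6).
Distances from that point to each station vs reported:
  NEW: calculated 282.5 vs reported 282.5 → residual 0.0 km
  WDC: calculated 292.5 vs reported 292.5 → residual 0.0 km
  RCM: calculated 329.9 vs reported 398.9 → residual 69.0 km
  GSC: calculated 213.6 vs reported 213.6 → residual 0.0 km
NEW, WDC, GSC are mutually consistent (residuals ≈ 0); RCM is off by 69.0 km.

RCM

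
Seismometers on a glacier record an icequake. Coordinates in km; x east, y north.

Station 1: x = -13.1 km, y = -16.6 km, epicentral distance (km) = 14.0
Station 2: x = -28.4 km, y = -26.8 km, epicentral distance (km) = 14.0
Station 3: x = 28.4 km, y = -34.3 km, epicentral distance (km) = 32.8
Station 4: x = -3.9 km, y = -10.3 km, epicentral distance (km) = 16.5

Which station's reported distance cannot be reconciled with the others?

Station 2

Solve using three stations at a time. Using Station 1, Station 3, Station 4 (subtract circle equations pairwise → linear system) gives (x, y) ≈ (-3.5, -26.8).
Distances from that point to each station vs reported:
  Station 1: calculated 14.0 vs reported 14.0 → residual 0.0 km
  Station 2: calculated 24.9 vs reported 14.0 → residual 10.9 km
  Station 3: calculated 32.8 vs reported 32.8 → residual 0.0 km
  Station 4: calculated 16.5 vs reported 16.5 → residual 0.0 km
Station 1, Station 3, Station 4 are mutually consistent (residuals ≈ 0); Station 2 is off by 10.9 km.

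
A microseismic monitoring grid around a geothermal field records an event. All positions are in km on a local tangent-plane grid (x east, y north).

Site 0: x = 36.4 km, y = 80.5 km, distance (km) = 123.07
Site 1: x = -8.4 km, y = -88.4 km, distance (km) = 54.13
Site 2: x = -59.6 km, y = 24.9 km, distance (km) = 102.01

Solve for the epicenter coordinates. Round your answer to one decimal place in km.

Circle about each station: (x − 36.4)² + (y − 80.5)² = 123.07²; (x + 8.4)² + (y + 88.4)² = 54.13²; (x + 59.6)² + (y − 24.9)² = 102.01².
Subtracting the Site 0 equation from the Site 1 and Site 2 equations removes the quadratic terms:
-89.6 x − 337.8 y = 12296.08
-192.0 x − 111.2 y = 1107.14
Solving the 2×2 system: x ≈ 18.1, y ≈ -41.2 km.

18.1 km east, -41.2 km north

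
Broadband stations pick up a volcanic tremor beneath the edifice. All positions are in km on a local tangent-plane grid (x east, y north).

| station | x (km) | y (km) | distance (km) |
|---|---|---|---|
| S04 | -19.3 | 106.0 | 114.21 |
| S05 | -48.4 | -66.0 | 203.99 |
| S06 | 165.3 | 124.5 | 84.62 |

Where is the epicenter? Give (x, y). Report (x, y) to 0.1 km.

92.3 km east, 81.7 km north

Circle about each station: (x + 19.3)² + (y − 106.0)² = 114.21²; (x + 48.4)² + (y + 66.0)² = 203.99²; (x − 165.3)² + (y − 124.5)² = 84.62².
Subtracting the S04 equation from the S05 and S06 equations removes the quadratic terms:
-58.2 x − 344.0 y = -33477.93
369.2 x + 37.0 y = 37099.23
Solving the 2×2 system: x ≈ 92.3, y ≈ 81.7 km.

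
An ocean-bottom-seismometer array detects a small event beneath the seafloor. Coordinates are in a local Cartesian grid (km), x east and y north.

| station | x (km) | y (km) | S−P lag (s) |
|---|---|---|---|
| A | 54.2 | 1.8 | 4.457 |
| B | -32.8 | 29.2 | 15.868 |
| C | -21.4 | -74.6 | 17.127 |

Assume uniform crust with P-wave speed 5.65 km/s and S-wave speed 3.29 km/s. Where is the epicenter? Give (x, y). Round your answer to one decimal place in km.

Distance from S−P lag: d = Δt · v_P v_S / (v_P − v_S) = Δt · (5.65·3.29)/(5.65−3.29) ≈ 7.8765·Δt.
So d_A = 35.11, d_B = 124.98, d_C = 134.90 km.
Circle about each station: (x − 54.2)² + (y − 1.8)² = 35.11²; (x + 32.8)² + (y − 29.2)² = 124.98²; (x + 21.4)² + (y + 74.6)² = 134.90².
Subtracting pairs of circle equations eliminates x²+y² and gives linear equations (the radical axes):
-174.0 x + 54.8 y = -15399.69
-151.2 x − 152.8 y = -13883.06
Solving the 2×2 system: x ≈ 89.3, y ≈ 2.5 km.

89.3 km east, 2.5 km north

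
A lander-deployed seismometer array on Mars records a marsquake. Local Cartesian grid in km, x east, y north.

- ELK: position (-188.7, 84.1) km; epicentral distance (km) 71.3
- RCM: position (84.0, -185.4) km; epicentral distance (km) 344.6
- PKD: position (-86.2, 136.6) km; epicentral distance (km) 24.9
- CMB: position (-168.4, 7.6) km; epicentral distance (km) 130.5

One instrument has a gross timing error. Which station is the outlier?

Solve using three stations at a time. Using RCM, PKD, CMB (subtract circle equations pairwise → linear system) gives (x, y) ≈ (-90.1, 112.0).
Distances from that point to each station vs reported:
  ELK: calculated 102.5 vs reported 71.3 → residual 31.2 km
  RCM: calculated 344.6 vs reported 344.6 → residual 0.0 km
  PKD: calculated 24.9 vs reported 24.9 → residual 0.0 km
  CMB: calculated 130.5 vs reported 130.5 → residual 0.0 km
RCM, PKD, CMB are mutually consistent (residuals ≈ 0); ELK is off by 31.2 km.

ELK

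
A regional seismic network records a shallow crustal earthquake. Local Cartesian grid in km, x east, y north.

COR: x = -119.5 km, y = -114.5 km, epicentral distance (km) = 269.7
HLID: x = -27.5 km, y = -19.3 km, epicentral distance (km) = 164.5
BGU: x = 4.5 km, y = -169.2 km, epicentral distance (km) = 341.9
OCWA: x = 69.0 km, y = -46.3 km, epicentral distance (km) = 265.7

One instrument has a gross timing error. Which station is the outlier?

HLID

Solve using three stations at a time. Using COR, BGU, OCWA (subtract circle equations pairwise → linear system) gives (x, y) ≈ (-104.7, 154.8).
Distances from that point to each station vs reported:
  COR: calculated 269.7 vs reported 269.7 → residual 0.0 km
  HLID: calculated 190.5 vs reported 164.5 → residual 26.0 km
  BGU: calculated 341.9 vs reported 341.9 → residual 0.0 km
  OCWA: calculated 265.7 vs reported 265.7 → residual 0.0 km
COR, BGU, OCWA are mutually consistent (residuals ≈ 0); HLID is off by 26.0 km.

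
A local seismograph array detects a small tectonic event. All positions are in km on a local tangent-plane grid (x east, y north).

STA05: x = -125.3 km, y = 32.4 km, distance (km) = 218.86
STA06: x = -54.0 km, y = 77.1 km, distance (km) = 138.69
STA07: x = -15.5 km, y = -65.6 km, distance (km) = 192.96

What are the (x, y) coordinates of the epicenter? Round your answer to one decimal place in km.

Circle about each station: (x + 125.3)² + (y − 32.4)² = 218.86²; (x + 54.0)² + (y − 77.1)² = 138.69²; (x + 15.5)² + (y + 65.6)² = 192.96².
Subtracting pairs of circle equations eliminates x²+y² and gives linear equations (the radical axes):
142.6 x + 89.4 y = 20775.34
219.6 x − 196.0 y = -1540.10
Solving the 2×2 system: x ≈ 82.7, y ≈ 100.5 km.
Check against STA05 (with the unrounded x, y): √((x + 125.3)²+(y − 32.4)²) = 218.85 ≈ 218.86 km. ✓

x ≈ 82.7 km, y ≈ 100.5 km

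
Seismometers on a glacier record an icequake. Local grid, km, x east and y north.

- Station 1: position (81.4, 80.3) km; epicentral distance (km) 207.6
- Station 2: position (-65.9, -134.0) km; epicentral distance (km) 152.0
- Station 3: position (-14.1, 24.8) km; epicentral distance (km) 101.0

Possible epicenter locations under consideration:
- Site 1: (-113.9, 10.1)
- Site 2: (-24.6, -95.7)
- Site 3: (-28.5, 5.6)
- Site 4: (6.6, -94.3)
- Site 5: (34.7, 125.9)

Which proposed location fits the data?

For each candidate, compare |candidate − station| to the reported distance:
Site 1: residuals Station 1 0.1, Station 2 0.1, Station 3 0.1 → max 0.1 km
Site 2: residuals Station 1 2.1, Station 2 95.7, Station 3 20.0 → max 95.7 km
Site 3: residuals Station 1 74.7, Station 2 7.5, Station 3 77.0 → max 77.0 km
Site 4: residuals Station 1 17.7, Station 2 69.3, Station 3 19.9 → max 69.3 km
Site 5: residuals Station 1 142.3, Station 2 126.7, Station 3 11.3 → max 142.3 km
Only Site 1 has all residuals ≈ 0.

Site 1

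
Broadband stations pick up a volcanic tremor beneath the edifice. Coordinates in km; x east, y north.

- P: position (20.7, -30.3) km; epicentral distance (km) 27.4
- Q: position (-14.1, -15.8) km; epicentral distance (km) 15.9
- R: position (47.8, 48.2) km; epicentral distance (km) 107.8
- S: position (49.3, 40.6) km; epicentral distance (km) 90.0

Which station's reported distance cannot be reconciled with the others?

R

Solve using three stations at a time. Using P, Q, S (subtract circle equations pairwise → linear system) gives (x, y) ≈ (-6.7, -29.9).
Distances from that point to each station vs reported:
  P: calculated 27.4 vs reported 27.4 → residual 0.0 km
  Q: calculated 15.9 vs reported 15.9 → residual 0.0 km
  R: calculated 95.2 vs reported 107.8 → residual 12.6 km
  S: calculated 90.0 vs reported 90.0 → residual 0.0 km
P, Q, S are mutually consistent (residuals ≈ 0); R is off by 12.6 km.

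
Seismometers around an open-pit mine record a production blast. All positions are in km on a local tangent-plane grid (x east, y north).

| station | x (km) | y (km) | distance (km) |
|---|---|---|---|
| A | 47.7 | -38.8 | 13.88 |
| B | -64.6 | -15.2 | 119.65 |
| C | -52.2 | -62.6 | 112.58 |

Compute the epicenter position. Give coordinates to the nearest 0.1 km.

Circle about each station: (x − 47.7)² + (y + 38.8)² = 13.88²; (x + 64.6)² + (y + 15.2)² = 119.65²; (x + 52.2)² + (y + 62.6)² = 112.58².
Subtracting the A equation from the B and C equations removes the quadratic terms:
-224.6 x + 47.2 y = -13500.00
-199.8 x − 47.6 y = -9618.73
Solving the 2×2 system: x ≈ 54.5, y ≈ -26.7 km.

x ≈ 54.5 km, y ≈ -26.7 km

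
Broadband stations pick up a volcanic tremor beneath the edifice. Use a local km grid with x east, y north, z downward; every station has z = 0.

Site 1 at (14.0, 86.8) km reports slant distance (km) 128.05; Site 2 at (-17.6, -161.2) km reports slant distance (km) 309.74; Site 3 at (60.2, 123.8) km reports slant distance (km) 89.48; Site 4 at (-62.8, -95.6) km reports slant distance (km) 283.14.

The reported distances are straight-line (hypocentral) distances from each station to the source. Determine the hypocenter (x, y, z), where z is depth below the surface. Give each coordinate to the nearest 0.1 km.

Each station gives a sphere (x−x_i)² + (y−y_i)² + z² = d_i² (stations at z=0).
Subtracting the Site 1 sphere from Site 2 and Site 3: z² cancels, leaving linear equations in x and y:
-63.2 x − 496.0 y = -60977.11
92.4 x + 74.0 y = 19610.37
Solving: x ≈ 126.707, y ≈ 106.793 km (keep extra digits for the depth step; rounded: 126.7, 106.8).
Then from the Site 1 sphere: z² = 128.05² − (x − 14.0)² − (y − 86.8)² with x = 126.707, y = 106.793, so z ≈ 57.395 ≈ 57.4 km.

x ≈ 126.7 km, y ≈ 106.8 km, depth ≈ 57.4 km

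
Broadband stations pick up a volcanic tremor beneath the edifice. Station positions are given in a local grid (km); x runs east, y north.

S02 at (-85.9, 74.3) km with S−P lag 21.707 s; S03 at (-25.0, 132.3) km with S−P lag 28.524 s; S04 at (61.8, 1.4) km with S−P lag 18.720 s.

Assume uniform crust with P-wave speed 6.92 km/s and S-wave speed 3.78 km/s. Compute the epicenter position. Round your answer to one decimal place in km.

-53.5 km east, -103.6 km north

Distance from S−P lag: d = Δt · v_P v_S / (v_P − v_S) = Δt · (6.92·3.78)/(6.92−3.78) ≈ 8.3304·Δt.
So d_S02 = 180.83, d_S03 = 237.62, d_S04 = 155.95 km.
Circle about each station: (x + 85.9)² + (y − 74.3)² = 180.83²; (x + 25.0)² + (y − 132.3)² = 237.62²; (x − 61.8)² + (y − 1.4)² = 155.95².
Subtracting pairs of circle equations eliminates x²+y² and gives linear equations (the radical axes):
121.8 x + 116.0 y = -18534.79
295.4 x − 145.8 y = -699.01
Solving the 2×2 system: x ≈ -53.5, y ≈ -103.6 km.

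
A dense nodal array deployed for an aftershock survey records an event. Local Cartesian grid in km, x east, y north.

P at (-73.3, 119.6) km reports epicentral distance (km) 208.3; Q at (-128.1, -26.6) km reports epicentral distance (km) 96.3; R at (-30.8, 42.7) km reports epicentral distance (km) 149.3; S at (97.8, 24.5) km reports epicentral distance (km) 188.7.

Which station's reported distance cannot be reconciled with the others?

R

Solve using three stations at a time. Using P, Q, S (subtract circle equations pairwise → linear system) gives (x, y) ≈ (-53.8, -87.7).
Distances from that point to each station vs reported:
  P: calculated 208.3 vs reported 208.3 → residual 0.0 km
  Q: calculated 96.2 vs reported 96.3 → residual 0.1 km
  R: calculated 132.5 vs reported 149.3 → residual 16.8 km
  S: calculated 188.7 vs reported 188.7 → residual 0.0 km
P, Q, S are mutually consistent (residuals ≈ 0); R is off by 16.8 km.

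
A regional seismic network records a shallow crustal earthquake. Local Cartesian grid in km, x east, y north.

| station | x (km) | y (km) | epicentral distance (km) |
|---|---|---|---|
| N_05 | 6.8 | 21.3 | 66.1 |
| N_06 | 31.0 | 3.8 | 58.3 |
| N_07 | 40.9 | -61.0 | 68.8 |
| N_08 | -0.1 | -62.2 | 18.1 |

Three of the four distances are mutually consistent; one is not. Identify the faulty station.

N_07

Solve using three stations at a time. Using N_05, N_06, N_08 (subtract circle equations pairwise → linear system) gives (x, y) ≈ (-2.1, -44.2).
Distances from that point to each station vs reported:
  N_05: calculated 66.1 vs reported 66.1 → residual 0.0 km
  N_06: calculated 58.3 vs reported 58.3 → residual 0.0 km
  N_07: calculated 46.2 vs reported 68.8 → residual 22.6 km
  N_08: calculated 18.1 vs reported 18.1 → residual 0.0 km
N_05, N_06, N_08 are mutually consistent (residuals ≈ 0); N_07 is off by 22.6 km.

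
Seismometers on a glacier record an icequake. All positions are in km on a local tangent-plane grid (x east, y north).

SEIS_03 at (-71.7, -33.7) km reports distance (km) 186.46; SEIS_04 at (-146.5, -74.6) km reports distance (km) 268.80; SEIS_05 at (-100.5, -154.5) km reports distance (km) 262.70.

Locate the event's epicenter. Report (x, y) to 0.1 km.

(111.6, 0.5)

Circle about each station: (x + 71.7)² + (y + 33.7)² = 186.46²; (x + 146.5)² + (y + 74.6)² = 268.80²; (x + 100.5)² + (y + 154.5)² = 262.70².
Subtracting the SEIS_03 equation from the SEIS_04 and SEIS_05 equations removes the quadratic terms:
-149.6 x − 81.8 y = -16735.28
-57.6 x − 241.6 y = -6550.04
Solving the 2×2 system: x ≈ 111.6, y ≈ 0.5 km.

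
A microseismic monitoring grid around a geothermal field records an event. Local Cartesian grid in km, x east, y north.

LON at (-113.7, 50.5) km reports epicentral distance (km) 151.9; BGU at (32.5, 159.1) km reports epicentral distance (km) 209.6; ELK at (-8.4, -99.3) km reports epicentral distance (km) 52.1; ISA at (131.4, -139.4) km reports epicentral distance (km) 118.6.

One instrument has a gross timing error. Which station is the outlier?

ISA

Solve using three stations at a time. Using LON, BGU, ELK (subtract circle equations pairwise → linear system) gives (x, y) ≈ (1.7, -48.2).
Distances from that point to each station vs reported:
  LON: calculated 151.9 vs reported 151.9 → residual 0.0 km
  BGU: calculated 209.6 vs reported 209.6 → residual 0.0 km
  ELK: calculated 52.1 vs reported 52.1 → residual 0.0 km
  ISA: calculated 158.5 vs reported 118.6 → residual 39.9 km
LON, BGU, ELK are mutually consistent (residuals ≈ 0); ISA is off by 39.9 km.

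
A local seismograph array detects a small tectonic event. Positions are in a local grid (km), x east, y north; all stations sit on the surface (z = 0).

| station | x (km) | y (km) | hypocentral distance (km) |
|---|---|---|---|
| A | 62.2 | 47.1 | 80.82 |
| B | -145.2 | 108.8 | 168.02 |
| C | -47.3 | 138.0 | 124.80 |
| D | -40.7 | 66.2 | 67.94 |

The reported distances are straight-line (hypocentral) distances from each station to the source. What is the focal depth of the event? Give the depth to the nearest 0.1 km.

Each station gives a sphere (x−x_i)² + (y−y_i)² + z² = d_i² (stations at z=0).
Subtracting the A sphere from B and C: z² cancels, leaving linear equations in x and y:
-414.8 x + 123.4 y = 5134.38
-219.0 x + 181.8 y = 6150.87
Solving: x ≈ -3.605, y ≈ 29.491 km (keep extra digits for the depth step; rounded: -3.6, 29.5).
Then from the A sphere: z² = 80.82² − (x − 62.2)² − (y − 47.1)² with x = -3.605, y = 29.491, so z ≈ 43.491 ≈ 43.5 km.

z ≈ 43.5 km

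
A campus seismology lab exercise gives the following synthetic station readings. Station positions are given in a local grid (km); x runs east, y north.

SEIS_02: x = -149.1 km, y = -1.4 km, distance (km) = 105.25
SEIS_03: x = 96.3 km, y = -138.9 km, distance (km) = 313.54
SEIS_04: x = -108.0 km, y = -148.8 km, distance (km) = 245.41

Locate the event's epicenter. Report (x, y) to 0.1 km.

(-110.7, 96.6)

Circle about each station: (x + 149.1)² + (y + 1.4)² = 105.25²; (x − 96.3)² + (y + 138.9)² = 313.54²; (x + 108.0)² + (y + 148.8)² = 245.41².
Subtracting the SEIS_02 equation from the SEIS_03 and SEIS_04 equations removes the quadratic terms:
490.8 x − 275.0 y = -80895.64
82.2 x − 294.8 y = -37575.84
Solving the 2×2 system: x ≈ -110.7, y ≈ 96.6 km.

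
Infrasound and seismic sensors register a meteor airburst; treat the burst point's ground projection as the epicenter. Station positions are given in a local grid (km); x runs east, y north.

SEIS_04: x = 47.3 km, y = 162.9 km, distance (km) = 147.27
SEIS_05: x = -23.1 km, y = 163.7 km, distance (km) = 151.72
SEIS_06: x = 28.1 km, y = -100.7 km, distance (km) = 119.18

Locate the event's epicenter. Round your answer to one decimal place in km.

Circle about each station: (x − 47.3)² + (y − 162.9)² = 147.27²; (x + 23.1)² + (y − 163.7)² = 151.72²; (x − 28.1)² + (y + 100.7)² = 119.18².
Subtracting pairs of circle equations eliminates x²+y² and gives linear equations (the radical axes):
-140.8 x + 1.6 y = -2772.91
-38.4 x − 527.2 y = -10359.02
Solving the 2×2 system: x ≈ 19.9, y ≈ 18.2 km.

19.9 km east, 18.2 km north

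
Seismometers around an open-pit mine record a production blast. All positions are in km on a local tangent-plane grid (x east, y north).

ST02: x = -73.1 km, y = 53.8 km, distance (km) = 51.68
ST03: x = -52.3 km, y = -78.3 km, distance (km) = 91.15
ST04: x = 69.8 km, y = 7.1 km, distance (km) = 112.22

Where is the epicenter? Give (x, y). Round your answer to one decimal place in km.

Circle about each station: (x + 73.1)² + (y − 53.8)² = 51.68²; (x + 52.3)² + (y + 78.3)² = 91.15²; (x − 69.8)² + (y − 7.1)² = 112.22².
Subtracting pairs of circle equations eliminates x²+y² and gives linear equations (the radical axes):
41.6 x − 264.2 y = -5009.37
285.8 x − 93.4 y = -13238.11
Solving the 2×2 system: x ≈ -42.3, y ≈ 12.3 km.

-42.3 km east, 12.3 km north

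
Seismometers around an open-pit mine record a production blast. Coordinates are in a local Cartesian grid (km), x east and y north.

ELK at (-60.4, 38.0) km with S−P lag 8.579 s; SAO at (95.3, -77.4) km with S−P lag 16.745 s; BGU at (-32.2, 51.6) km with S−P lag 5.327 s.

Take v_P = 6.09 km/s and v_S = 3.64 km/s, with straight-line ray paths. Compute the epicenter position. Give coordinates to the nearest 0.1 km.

Distance from S−P lag: d = Δt · v_P v_S / (v_P − v_S) = Δt · (6.09·3.64)/(6.09−3.64) ≈ 9.0480·Δt.
So d_ELK = 77.62, d_SAO = 151.51, d_BGU = 48.20 km.
Circle about each station: (x + 60.4)² + (y − 38.0)² = 77.62²; (x − 95.3)² + (y + 77.4)² = 151.51²; (x + 32.2)² + (y − 51.6)² = 48.20².
Subtracting the ELK equation from the SAO and BGU equations removes the quadratic terms:
311.4 x − 230.8 y = -6949.73
56.4 x + 27.2 y = 2308.86
Solving the 2×2 system: x ≈ 16.0, y ≈ 51.7 km.
Check against ELK (with the unrounded x, y): √((x + 60.4)²+(y − 38.0)²) = 77.62 ≈ 77.62 km. ✓

(16.0, 51.7)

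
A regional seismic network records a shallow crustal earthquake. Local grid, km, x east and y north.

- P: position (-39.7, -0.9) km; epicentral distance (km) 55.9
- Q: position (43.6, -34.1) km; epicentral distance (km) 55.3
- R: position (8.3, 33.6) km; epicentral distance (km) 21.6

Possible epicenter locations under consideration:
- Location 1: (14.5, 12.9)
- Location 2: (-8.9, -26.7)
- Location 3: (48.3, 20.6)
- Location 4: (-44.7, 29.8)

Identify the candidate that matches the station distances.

For each candidate, compare |candidate − station| to the reported distance:
Location 1: residuals P 0.0, Q 0.0, R 0.0 → max 0.0 km
Location 2: residuals P 15.7, Q 2.3, R 41.1 → max 41.1 km
Location 3: residuals P 34.7, Q 0.4, R 20.5 → max 34.7 km
Location 4: residuals P 24.8, Q 53.7, R 31.5 → max 53.7 km
Only Location 1 has all residuals ≈ 0.

Location 1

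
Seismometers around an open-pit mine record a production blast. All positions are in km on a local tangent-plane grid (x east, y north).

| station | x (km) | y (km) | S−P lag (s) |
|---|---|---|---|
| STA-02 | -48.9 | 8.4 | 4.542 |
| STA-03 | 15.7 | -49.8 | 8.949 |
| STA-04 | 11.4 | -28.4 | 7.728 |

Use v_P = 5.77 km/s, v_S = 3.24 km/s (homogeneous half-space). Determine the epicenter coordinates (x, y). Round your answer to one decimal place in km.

Distance from S−P lag: d = Δt · v_P v_S / (v_P − v_S) = Δt · (5.77·3.24)/(5.77−3.24) ≈ 7.3892·Δt.
So d_STA-02 = 33.56, d_STA-03 = 66.13, d_STA-04 = 57.10 km.
Circle about each station: (x + 48.9)² + (y − 8.4)² = 33.56²; (x − 15.7)² + (y + 49.8)² = 66.13²; (x − 11.4)² + (y + 28.4)² = 57.10².
Subtracting pairs of circle equations eliminates x²+y² and gives linear equations (the radical axes):
129.2 x − 116.4 y = -2982.14
120.6 x − 73.6 y = -3659.39
Solving the 2×2 system: x ≈ -45.6, y ≈ -25.0 km.
Check against STA-02 (with the unrounded x, y): √((x + 48.9)²+(y − 8.4)²) = 33.55 ≈ 33.56 km. ✓

(-45.6, -25.0)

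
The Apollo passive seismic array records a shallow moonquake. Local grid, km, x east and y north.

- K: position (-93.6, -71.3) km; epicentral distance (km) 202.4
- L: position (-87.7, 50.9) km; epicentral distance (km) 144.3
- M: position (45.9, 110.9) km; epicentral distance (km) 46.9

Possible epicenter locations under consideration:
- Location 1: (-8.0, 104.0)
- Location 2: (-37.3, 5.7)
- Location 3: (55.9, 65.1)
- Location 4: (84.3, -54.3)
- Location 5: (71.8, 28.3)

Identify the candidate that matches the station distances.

Location 3

For each candidate, compare |candidate − station| to the reported distance:
Location 1: residuals K 7.3, L 48.5, M 7.4 → max 48.5 km
Location 2: residuals K 107.0, L 76.6, M 87.2 → max 107.0 km
Location 3: residuals K 0.0, L 0.0, M 0.0 → max 0.0 km
Location 4: residuals K 23.7, L 57.3, M 122.7 → max 122.7 km
Location 5: residuals K 9.3, L 16.8, M 39.7 → max 39.7 km
Only Location 3 has all residuals ≈ 0.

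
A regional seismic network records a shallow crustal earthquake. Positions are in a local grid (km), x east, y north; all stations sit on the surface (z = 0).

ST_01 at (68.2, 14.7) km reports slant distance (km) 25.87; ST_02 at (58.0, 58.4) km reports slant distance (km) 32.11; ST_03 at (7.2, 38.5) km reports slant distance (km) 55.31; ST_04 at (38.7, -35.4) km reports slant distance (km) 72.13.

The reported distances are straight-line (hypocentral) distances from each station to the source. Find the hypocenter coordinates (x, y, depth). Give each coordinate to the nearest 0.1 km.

(59.2, 31.5, 17.5)

Each station gives a sphere (x−x_i)² + (y−y_i)² + z² = d_i² (stations at z=0).
Subtracting the ST_01 sphere from ST_02 and ST_03: z² cancels, leaving linear equations in x and y:
-20.4 x + 87.4 y = 1545.43
-122.0 x + 47.6 y = -5723.18
Solving: x ≈ 59.202, y ≈ 31.501 km (keep extra digits for the depth step; rounded: 59.2, 31.5).
Then from the ST_01 sphere: z² = 25.87² − (x − 68.2)² − (y − 14.7)² with x = 59.202, y = 31.501, so z ≈ 17.493 ≈ 17.5 km.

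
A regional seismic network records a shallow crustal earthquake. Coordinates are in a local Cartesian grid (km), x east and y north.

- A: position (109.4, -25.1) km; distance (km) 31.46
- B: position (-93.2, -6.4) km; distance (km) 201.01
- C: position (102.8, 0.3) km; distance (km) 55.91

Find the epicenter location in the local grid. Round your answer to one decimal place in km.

Circle about each station: (x − 109.4)² + (y + 25.1)² = 31.46²; (x + 93.2)² + (y + 6.4)² = 201.01²; (x − 102.8)² + (y − 0.3)² = 55.91².
Subtracting the A equation from the B and C equations removes the quadratic terms:
-405.2 x + 37.4 y = -43286.46
-13.2 x + 50.8 y = -4166.64
Solving the 2×2 system: x ≈ 101.7, y ≈ -55.6 km.

101.7 km east, -55.6 km north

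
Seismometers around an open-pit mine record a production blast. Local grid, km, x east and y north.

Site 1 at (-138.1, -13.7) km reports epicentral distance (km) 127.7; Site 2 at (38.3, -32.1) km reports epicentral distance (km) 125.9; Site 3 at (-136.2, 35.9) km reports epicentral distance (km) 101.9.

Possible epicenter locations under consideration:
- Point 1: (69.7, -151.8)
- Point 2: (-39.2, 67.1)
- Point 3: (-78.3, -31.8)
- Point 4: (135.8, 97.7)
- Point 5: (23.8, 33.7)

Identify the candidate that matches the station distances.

Point 2

For each candidate, compare |candidate − station| to the reported distance:
Point 1: residuals Site 1 121.8, Site 2 2.2, Site 3 176.7 → max 176.7 km
Point 2: residuals Site 1 0.0, Site 2 0.0, Site 3 0.0 → max 0.0 km
Point 3: residuals Site 1 65.2, Site 2 9.3, Site 3 12.8 → max 65.2 km
Point 4: residuals Site 1 168.0, Site 2 36.4, Site 3 177.0 → max 177.0 km
Point 5: residuals Site 1 41.0, Site 2 58.5, Site 3 58.1 → max 58.5 km
Only Point 2 has all residuals ≈ 0.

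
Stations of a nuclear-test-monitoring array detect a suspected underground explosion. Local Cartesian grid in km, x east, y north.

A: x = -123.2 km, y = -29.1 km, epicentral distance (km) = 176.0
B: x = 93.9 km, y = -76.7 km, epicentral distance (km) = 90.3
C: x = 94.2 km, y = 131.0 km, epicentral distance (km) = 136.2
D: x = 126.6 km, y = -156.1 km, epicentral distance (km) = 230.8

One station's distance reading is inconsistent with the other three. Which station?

Solve using three stations at a time. Using A, B, C (subtract circle equations pairwise → linear system) gives (x, y) ≈ (50.0, 2.2).
Distances from that point to each station vs reported:
  A: calculated 176.0 vs reported 176.0 → residual 0.0 km
  B: calculated 90.3 vs reported 90.3 → residual 0.0 km
  C: calculated 136.2 vs reported 136.2 → residual 0.0 km
  D: calculated 175.9 vs reported 230.8 → residual 54.9 km
A, B, C are mutually consistent (residuals ≈ 0); D is off by 54.9 km.

D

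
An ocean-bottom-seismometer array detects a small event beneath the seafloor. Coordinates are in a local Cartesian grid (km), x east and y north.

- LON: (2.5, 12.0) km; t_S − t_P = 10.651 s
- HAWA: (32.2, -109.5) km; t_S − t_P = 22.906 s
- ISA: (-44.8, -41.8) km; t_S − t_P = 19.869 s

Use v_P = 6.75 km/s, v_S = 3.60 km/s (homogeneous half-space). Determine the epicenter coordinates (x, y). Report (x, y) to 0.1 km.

Distance from S−P lag: d = Δt · v_P v_S / (v_P − v_S) = Δt · (6.75·3.60)/(6.75−3.60) ≈ 7.7143·Δt.
So d_LON = 82.16, d_HAWA = 176.70, d_ISA = 153.28 km.
Circle about each station: (x − 2.5)² + (y − 12.0)² = 82.16²; (x − 32.2)² + (y + 109.5)² = 176.70²; (x + 44.8)² + (y + 41.8)² = 153.28².
Subtracting the LON equation from the HAWA and ISA equations removes the quadratic terms:
59.4 x − 243.0 y = -11595.78
-94.6 x − 107.6 y = -13140.46
Solving the 2×2 system: x ≈ 66.2, y ≈ 63.9 km.

66.2 km east, 63.9 km north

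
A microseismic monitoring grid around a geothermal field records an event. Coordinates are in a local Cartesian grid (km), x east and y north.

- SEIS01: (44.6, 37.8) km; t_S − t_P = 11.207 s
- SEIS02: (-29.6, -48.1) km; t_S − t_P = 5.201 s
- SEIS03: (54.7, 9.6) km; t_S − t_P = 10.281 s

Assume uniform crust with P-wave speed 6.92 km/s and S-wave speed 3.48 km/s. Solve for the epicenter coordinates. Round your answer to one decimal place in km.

x ≈ -12.6 km, y ≈ -15.9 km

Distance from S−P lag: d = Δt · v_P v_S / (v_P − v_S) = Δt · (6.92·3.48)/(6.92−3.48) ≈ 7.0005·Δt.
So d_SEIS01 = 78.45, d_SEIS02 = 36.41, d_SEIS03 = 71.97 km.
Circle about each station: (x − 44.6)² + (y − 37.8)² = 78.45²; (x + 29.6)² + (y + 48.1)² = 36.41²; (x − 54.7)² + (y − 9.6)² = 71.97².
Subtracting pairs of circle equations eliminates x²+y² and gives linear equations (the radical axes):
-148.4 x − 171.8 y = 4600.48
20.2 x − 56.4 y = 640.97
Solving the 2×2 system: x ≈ -12.6, y ≈ -15.9 km.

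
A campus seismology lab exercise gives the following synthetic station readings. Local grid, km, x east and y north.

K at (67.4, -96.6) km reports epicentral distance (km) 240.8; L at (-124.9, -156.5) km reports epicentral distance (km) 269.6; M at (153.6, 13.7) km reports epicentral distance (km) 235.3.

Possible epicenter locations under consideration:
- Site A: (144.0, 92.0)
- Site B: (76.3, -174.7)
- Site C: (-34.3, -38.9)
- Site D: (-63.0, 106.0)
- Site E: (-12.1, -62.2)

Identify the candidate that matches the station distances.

For each candidate, compare |candidate − station| to the reported distance:
Site A: residuals K 37.2, L 96.5, M 156.4 → max 156.4 km
Site B: residuals K 162.2, L 67.6, M 31.7 → max 162.2 km
Site C: residuals K 123.9, L 121.1, M 40.2 → max 123.9 km
Site D: residuals K 0.1, L 0.1, M 0.1 → max 0.1 km
Site E: residuals K 154.2, L 122.6, M 53.0 → max 154.2 km
Only Site D has all residuals ≈ 0.

Site D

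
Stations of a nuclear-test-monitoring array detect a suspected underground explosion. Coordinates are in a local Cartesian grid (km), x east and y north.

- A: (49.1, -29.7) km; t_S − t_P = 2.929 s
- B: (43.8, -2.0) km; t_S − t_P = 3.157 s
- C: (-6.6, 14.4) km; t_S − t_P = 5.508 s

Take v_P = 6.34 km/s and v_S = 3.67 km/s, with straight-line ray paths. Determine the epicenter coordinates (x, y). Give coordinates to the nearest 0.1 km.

Distance from S−P lag: d = Δt · v_P v_S / (v_P − v_S) = Δt · (6.34·3.67)/(6.34−3.67) ≈ 8.7145·Δt.
So d_A = 25.52, d_B = 27.51, d_C = 48.00 km.
Circle about each station: (x − 49.1)² + (y + 29.7)² = 25.52²; (x − 43.8)² + (y + 2.0)² = 27.51²; (x + 6.6)² + (y − 14.4)² = 48.00².
Subtracting pairs of circle equations eliminates x²+y² and gives linear equations (the radical axes):
-10.6 x + 55.4 y = -1475.99
-111.4 x + 88.2 y = -4694.71
Solving the 2×2 system: x ≈ 24.8, y ≈ -21.9 km.

(24.8, -21.9)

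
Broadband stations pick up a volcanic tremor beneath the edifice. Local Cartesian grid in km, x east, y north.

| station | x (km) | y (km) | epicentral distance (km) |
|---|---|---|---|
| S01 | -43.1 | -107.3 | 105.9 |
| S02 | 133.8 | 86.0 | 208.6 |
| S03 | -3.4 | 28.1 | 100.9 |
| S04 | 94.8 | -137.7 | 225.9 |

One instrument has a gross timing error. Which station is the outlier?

S02

Solve using three stations at a time. Using S01, S03, S04 (subtract circle equations pairwise → linear system) gives (x, y) ≈ (-94.8, -14.8).
Distances from that point to each station vs reported:
  S01: calculated 105.9 vs reported 105.9 → residual 0.0 km
  S02: calculated 249.8 vs reported 208.6 → residual 41.2 km
  S03: calculated 100.9 vs reported 100.9 → residual 0.0 km
  S04: calculated 225.9 vs reported 225.9 → residual 0.0 km
S01, S03, S04 are mutually consistent (residuals ≈ 0); S02 is off by 41.2 km.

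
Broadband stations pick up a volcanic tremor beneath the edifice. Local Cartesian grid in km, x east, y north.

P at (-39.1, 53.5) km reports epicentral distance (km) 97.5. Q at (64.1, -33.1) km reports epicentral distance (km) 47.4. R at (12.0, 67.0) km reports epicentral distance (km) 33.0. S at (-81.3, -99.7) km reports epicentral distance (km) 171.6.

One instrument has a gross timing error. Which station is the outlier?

Solve using three stations at a time. Using P, Q, S (subtract circle equations pairwise → linear system) gives (x, y) ≈ (49.1, 11.9).
Distances from that point to each station vs reported:
  P: calculated 97.5 vs reported 97.5 → residual 0.0 km
  Q: calculated 47.4 vs reported 47.4 → residual 0.0 km
  R: calculated 66.4 vs reported 33.0 → residual 33.4 km
  S: calculated 171.6 vs reported 171.6 → residual 0.0 km
P, Q, S are mutually consistent (residuals ≈ 0); R is off by 33.4 km.

R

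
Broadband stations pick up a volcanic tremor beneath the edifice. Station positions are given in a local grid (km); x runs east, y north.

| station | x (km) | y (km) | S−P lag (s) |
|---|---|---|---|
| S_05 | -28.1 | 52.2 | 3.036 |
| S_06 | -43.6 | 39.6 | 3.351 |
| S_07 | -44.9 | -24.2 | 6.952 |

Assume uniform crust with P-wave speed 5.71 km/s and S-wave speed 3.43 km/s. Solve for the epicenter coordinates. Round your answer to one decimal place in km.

Distance from S−P lag: d = Δt · v_P v_S / (v_P − v_S) = Δt · (5.71·3.43)/(5.71−3.43) ≈ 8.5900·Δt.
So d_S_05 = 26.08, d_S_06 = 28.79, d_S_07 = 59.72 km.
Circle about each station: (x + 28.1)² + (y − 52.2)² = 26.08²; (x + 43.6)² + (y − 39.6)² = 28.79²; (x + 44.9)² + (y + 24.2)² = 59.72².
Subtracting pairs of circle equations eliminates x²+y² and gives linear equations (the radical axes):
-31.0 x − 25.2 y = -194.03
-33.6 x − 152.8 y = -3799.11
Solving the 2×2 system: x ≈ -17.0, y ≈ 28.6 km.
Check against S_05 (with the unrounded x, y): √((x + 28.1)²+(y − 52.2)²) = 26.09 ≈ 26.08 km. ✓

(-17.0, 28.6)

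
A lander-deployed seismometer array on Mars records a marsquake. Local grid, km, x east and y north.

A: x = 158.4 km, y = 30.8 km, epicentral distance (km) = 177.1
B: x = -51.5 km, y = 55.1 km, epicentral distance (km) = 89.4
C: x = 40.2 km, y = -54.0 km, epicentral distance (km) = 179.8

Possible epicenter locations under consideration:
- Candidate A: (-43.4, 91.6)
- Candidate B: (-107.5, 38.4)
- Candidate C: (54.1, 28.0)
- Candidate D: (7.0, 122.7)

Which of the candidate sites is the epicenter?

Candidate D

For each candidate, compare |candidate − station| to the reported distance:
Candidate A: residuals A 33.7, B 52.0, C 11.9 → max 52.0 km
Candidate B: residuals A 88.9, B 31.0, C 5.6 → max 88.9 km
Candidate C: residuals A 72.8, B 19.6, C 96.6 → max 96.6 km
Candidate D: residuals A 0.0, B 0.0, C 0.0 → max 0.0 km
Only Candidate D has all residuals ≈ 0.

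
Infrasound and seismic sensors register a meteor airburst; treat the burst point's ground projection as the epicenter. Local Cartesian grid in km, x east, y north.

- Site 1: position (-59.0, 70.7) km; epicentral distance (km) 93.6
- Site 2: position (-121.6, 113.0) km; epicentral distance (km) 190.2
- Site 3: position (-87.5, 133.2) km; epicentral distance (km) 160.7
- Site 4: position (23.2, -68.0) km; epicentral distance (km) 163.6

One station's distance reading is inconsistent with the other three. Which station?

Solve using three stations at a time. Using Site 2, Site 3, Site 4 (subtract circle equations pairwise → linear system) gives (x, y) ≈ (67.1, 89.5).
Distances from that point to each station vs reported:
  Site 1: calculated 127.5 vs reported 93.6 → residual 33.9 km
  Site 2: calculated 190.2 vs reported 190.2 → residual 0.0 km
  Site 3: calculated 160.7 vs reported 160.7 → residual 0.0 km
  Site 4: calculated 163.6 vs reported 163.6 → residual 0.0 km
Site 2, Site 3, Site 4 are mutually consistent (residuals ≈ 0); Site 1 is off by 33.9 km.

Site 1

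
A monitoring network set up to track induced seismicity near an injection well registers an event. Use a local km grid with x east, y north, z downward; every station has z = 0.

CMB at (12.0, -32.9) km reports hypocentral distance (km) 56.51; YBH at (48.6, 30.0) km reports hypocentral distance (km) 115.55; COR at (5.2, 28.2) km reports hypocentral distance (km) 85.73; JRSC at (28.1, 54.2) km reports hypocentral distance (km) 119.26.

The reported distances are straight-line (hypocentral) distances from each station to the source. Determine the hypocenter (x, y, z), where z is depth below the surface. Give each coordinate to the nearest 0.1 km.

(-39.3, -41.7, 22.0)

Each station gives a sphere (x−x_i)² + (y−y_i)² + z² = d_i² (stations at z=0).
Subtracting the CMB sphere from YBH and COR: z² cancels, leaving linear equations in x and y:
73.2 x + 125.8 y = -8122.87
-13.6 x + 122.2 y = -4560.38
Solving: x ≈ -39.313, y ≈ -41.694 km (keep extra digits for the depth step; rounded: -39.3, -41.7).
Then from the CMB sphere: z² = 56.51² − (x − 12.0)² − (y + 32.9)² with x = -39.313, y = -41.694, so z ≈ 21.978 ≈ 22.0 km.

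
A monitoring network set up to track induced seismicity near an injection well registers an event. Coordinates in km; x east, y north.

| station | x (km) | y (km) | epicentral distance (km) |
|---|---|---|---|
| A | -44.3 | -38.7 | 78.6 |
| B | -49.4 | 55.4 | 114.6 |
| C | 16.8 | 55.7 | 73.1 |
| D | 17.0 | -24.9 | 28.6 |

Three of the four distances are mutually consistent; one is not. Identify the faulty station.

Solve using three stations at a time. Using B, C, D (subtract circle equations pairwise → linear system) gives (x, y) ≈ (42.8, -12.6).
Distances from that point to each station vs reported:
  A: calculated 91.0 vs reported 78.6 → residual 12.4 km
  B: calculated 114.6 vs reported 114.6 → residual 0.0 km
  C: calculated 73.1 vs reported 73.1 → residual 0.0 km
  D: calculated 28.6 vs reported 28.6 → residual 0.0 km
B, C, D are mutually consistent (residuals ≈ 0); A is off by 12.4 km.

A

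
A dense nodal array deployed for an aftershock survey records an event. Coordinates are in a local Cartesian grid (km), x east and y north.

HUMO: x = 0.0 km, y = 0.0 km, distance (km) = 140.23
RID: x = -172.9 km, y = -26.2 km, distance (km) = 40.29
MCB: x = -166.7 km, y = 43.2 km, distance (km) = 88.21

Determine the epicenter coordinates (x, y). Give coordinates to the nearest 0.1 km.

Circle about each station: x² + y² = 140.23²; (x + 172.9)² + (y + 26.2)² = 40.29²; (x + 166.7)² + (y − 43.2)² = 88.21².
Subtracting pairs of circle equations eliminates x²+y² and gives linear equations (the radical axes):
-345.8 x − 52.4 y = 48622.02
-333.4 x + 86.4 y = 41538.58
Solving the 2×2 system: x ≈ -134.7, y ≈ -39.0 km.
Check against HUMO (with the unrounded x, y): √(x²+y²) = 140.23 ≈ 140.23 km. ✓

(-134.7, -39.0)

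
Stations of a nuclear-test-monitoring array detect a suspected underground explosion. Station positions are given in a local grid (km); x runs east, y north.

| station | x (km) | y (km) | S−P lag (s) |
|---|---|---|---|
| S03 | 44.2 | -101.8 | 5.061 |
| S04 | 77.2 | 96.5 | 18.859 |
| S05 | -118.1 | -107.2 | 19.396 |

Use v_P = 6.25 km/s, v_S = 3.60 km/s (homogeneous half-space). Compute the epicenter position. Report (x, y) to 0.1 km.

39.4 km east, -59.1 km north

Distance from S−P lag: d = Δt · v_P v_S / (v_P − v_S) = Δt · (6.25·3.60)/(6.25−3.60) ≈ 8.4906·Δt.
So d_S03 = 42.97, d_S04 = 160.12, d_S05 = 164.68 km.
Circle about each station: (x − 44.2)² + (y + 101.8)² = 42.97²; (x − 77.2)² + (y − 96.5)² = 160.12²; (x + 118.1)² + (y + 107.2)² = 164.68².
Subtracting the S03 equation from the S04 and S05 equations removes the quadratic terms:
66.0 x + 396.6 y = -20836.78
-324.6 x − 10.8 y = -12150.51
Solving the 2×2 system: x ≈ 39.4, y ≈ -59.1 km.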